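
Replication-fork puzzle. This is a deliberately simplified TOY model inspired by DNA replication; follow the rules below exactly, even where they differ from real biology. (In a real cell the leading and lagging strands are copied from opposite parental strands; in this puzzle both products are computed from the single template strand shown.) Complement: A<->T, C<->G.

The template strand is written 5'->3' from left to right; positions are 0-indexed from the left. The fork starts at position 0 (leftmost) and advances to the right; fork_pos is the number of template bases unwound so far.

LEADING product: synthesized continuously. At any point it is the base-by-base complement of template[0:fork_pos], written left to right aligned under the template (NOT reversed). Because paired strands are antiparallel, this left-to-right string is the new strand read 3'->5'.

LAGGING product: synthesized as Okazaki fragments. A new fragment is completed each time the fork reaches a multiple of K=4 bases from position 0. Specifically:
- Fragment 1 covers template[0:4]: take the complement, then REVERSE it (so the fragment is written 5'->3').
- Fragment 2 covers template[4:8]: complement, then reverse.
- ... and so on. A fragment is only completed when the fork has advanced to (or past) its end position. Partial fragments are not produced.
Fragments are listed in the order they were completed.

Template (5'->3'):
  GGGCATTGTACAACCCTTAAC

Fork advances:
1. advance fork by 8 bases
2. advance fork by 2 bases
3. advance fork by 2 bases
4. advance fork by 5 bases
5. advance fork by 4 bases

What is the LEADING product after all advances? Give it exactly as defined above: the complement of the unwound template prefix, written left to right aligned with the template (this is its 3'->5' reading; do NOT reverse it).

Answer: CCCGTAACATGTTGGGAATTG

Derivation:
Step 1: advance 8 -> fork_pos = 0 + 8 = 8.
Step 2: advance 2 -> fork_pos = 8 + 2 = 10.
Step 3: advance 2 -> fork_pos = 10 + 2 = 12.
Step 4: advance 5 -> fork_pos = 12 + 5 = 17.
Step 5: advance 4 -> fork_pos = 17 + 4 = 21.
Unwound prefix: template[0:21] = GGGCATTGTACAACCCTTAAC
Complement it base by base (A<->T, C<->G), keeping left-to-right order:
  [0:5] GGGCA -> CCCGT
  [5:10] TTGTA -> AACAT
  [10:15] CAACC -> GTTGG
  [15:20] CTTAA -> GAATT
  [20:21] C -> G
Concatenate: CCCGTAACATGTTGGGAATTG (length 21; written aligned with the template, i.e. 3'->5').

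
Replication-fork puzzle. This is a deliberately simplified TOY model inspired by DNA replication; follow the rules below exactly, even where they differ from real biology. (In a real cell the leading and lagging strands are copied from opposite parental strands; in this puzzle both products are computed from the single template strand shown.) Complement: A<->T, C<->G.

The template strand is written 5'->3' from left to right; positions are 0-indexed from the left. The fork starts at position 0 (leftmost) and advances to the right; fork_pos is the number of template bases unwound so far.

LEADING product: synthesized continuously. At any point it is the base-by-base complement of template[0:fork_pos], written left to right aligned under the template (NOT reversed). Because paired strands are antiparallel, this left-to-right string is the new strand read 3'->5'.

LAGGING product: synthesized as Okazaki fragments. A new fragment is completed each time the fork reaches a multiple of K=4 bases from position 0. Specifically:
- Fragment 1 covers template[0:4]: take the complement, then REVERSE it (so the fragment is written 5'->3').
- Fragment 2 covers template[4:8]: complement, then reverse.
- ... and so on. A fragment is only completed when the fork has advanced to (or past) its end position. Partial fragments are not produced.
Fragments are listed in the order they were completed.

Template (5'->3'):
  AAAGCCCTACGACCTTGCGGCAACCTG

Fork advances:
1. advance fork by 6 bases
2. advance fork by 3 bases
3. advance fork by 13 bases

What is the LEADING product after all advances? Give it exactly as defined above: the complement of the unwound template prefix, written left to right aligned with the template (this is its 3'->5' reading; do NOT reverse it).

Answer: TTTCGGGATGCTGGAACGCCGT

Derivation:
Step 1: advance 6 -> fork_pos = 0 + 6 = 6.
Step 2: advance 3 -> fork_pos = 6 + 3 = 9.
Step 3: advance 13 -> fork_pos = 9 + 13 = 22.
Unwound prefix: template[0:22] = AAAGCCCTACGACCTTGCGGCA
Complement it base by base (A<->T, C<->G), keeping left-to-right order:
  [0:5] AAAGC -> TTTCG
  [5:10] CCTAC -> GGATG
  [10:15] GACCT -> CTGGA
  [15:20] TGCGG -> ACGCC
  [20:22] CA -> GT
Concatenate: TTTCGGGATGCTGGAACGCCGT (length 22; written aligned with the template, i.e. 3'->5').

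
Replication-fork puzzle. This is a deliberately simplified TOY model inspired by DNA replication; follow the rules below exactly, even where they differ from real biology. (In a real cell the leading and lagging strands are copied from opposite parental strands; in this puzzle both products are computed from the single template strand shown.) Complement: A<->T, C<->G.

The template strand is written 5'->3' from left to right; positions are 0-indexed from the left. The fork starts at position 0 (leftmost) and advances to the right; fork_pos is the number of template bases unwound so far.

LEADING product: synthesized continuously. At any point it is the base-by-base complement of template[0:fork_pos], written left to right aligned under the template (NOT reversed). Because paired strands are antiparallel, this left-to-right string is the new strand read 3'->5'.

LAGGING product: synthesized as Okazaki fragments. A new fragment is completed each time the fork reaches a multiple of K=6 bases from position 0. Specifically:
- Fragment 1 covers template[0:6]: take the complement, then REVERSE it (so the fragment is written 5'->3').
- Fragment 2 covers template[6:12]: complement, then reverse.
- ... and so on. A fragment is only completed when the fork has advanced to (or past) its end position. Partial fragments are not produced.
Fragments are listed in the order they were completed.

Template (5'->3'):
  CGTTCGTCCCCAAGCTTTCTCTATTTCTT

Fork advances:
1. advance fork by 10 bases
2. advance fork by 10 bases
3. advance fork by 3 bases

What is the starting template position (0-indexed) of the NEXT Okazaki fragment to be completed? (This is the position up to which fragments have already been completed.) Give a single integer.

Step 1: advance 10 -> fork_pos = 0 + 10 = 10. Reached multiple(s) of 6: 6 -> fragment 1 completed (1 total).
Step 2: advance 10 -> fork_pos = 10 + 10 = 20. Reached multiple(s) of 6: 12, 18 -> fragments 2-3 completed (3 total).
Step 3: advance 3 -> fork_pos = 20 + 3 = 23. Next multiple of 6 is 24 (not reached); still 3 fragment(s).
3 fragment(s) completed, covering template[0:18] (3 x 6 = 18). The next fragment, fragment 4, covers template[18:24], so it starts at position 18.

Answer: 18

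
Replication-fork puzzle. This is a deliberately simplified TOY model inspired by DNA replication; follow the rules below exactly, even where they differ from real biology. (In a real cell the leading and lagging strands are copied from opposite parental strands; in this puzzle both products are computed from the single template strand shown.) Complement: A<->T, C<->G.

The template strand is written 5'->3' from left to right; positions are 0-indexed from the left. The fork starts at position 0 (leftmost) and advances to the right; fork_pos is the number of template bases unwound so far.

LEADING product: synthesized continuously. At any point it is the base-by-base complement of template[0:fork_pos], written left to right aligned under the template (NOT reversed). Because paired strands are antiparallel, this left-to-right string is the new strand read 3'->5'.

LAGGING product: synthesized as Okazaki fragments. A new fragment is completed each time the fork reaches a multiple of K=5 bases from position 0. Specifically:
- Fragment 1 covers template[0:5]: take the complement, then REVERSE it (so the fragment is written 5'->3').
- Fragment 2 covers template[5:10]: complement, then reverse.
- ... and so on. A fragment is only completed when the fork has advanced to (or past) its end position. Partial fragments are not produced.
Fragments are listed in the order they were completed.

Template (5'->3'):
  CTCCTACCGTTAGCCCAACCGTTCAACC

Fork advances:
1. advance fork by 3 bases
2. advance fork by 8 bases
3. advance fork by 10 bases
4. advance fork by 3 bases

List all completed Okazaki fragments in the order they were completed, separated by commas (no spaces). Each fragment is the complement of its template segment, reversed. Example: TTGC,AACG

Step 1: advance 3 -> fork_pos = 0 + 3 = 3. Next multiple of 5 is 5 (not reached); still 0 fragment(s).
Step 2: advance 8 -> fork_pos = 3 + 8 = 11. Reached multiple(s) of 5: 5, 10 -> fragments 1-2 completed (2 total).
Step 3: advance 10 -> fork_pos = 11 + 10 = 21. Reached multiple(s) of 5: 15, 20 -> fragments 3-4 completed (4 total).
Step 4: advance 3 -> fork_pos = 21 + 3 = 24. Next multiple of 5 is 25 (not reached); still 4 fragment(s).
Final fork_pos = 24, so 4 fragment(s) are complete. Build each: template segment -> complement -> reverse.
Fragment 1: template[0:5] = CTCCT -> complement GAGGA -> reversed AGGAG
Fragment 2: template[5:10] = ACCGT -> complement TGGCA -> reversed ACGGT
Fragment 3: template[10:15] = TAGCC -> complement ATCGG -> reversed GGCTA
Fragment 4: template[15:20] = CAACC -> complement GTTGG -> reversed GGTTG

Answer: AGGAG,ACGGT,GGCTA,GGTTG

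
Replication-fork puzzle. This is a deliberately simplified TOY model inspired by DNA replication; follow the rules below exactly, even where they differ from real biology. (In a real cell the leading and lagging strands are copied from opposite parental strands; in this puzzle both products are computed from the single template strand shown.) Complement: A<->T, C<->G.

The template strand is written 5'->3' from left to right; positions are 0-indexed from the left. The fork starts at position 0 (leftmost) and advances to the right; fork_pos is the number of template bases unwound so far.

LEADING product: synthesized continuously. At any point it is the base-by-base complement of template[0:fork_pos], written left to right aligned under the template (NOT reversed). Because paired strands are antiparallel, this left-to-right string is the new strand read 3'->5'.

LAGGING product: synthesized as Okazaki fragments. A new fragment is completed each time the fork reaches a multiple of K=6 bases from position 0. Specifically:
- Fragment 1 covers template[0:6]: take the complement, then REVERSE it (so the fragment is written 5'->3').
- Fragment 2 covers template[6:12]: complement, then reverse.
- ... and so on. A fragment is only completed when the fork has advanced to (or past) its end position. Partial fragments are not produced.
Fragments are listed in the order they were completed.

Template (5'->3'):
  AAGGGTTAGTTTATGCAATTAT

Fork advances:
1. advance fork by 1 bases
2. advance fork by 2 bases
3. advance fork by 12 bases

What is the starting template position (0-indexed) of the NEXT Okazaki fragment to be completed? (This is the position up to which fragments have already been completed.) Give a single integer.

Answer: 12

Derivation:
Step 1: advance 1 -> fork_pos = 0 + 1 = 1. Next multiple of 6 is 6 (not reached); still 0 fragment(s).
Step 2: advance 2 -> fork_pos = 1 + 2 = 3. Next multiple of 6 is 6 (not reached); still 0 fragment(s).
Step 3: advance 12 -> fork_pos = 3 + 12 = 15. Reached multiple(s) of 6: 6, 12 -> fragments 1-2 completed (2 total).
2 fragment(s) completed, covering template[0:12] (2 x 6 = 12). The next fragment, fragment 3, covers template[12:18], so it starts at position 12.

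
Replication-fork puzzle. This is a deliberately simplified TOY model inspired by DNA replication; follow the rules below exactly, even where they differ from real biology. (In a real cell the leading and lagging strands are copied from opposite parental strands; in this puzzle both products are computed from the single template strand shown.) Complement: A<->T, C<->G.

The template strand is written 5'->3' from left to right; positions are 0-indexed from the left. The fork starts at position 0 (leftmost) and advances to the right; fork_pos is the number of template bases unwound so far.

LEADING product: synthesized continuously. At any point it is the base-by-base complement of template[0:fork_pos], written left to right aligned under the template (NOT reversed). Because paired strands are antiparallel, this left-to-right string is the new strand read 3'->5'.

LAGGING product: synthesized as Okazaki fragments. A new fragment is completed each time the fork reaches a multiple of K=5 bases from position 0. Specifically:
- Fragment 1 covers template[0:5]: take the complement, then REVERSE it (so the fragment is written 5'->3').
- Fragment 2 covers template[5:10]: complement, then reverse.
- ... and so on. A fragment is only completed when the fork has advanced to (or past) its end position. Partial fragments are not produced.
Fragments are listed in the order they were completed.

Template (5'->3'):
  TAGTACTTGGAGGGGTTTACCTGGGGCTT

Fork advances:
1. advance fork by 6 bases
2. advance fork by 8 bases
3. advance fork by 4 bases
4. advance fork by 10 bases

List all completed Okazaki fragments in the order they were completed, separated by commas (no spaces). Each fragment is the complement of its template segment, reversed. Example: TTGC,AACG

Answer: TACTA,CCAAG,CCCCT,GTAAA,CCCAG

Derivation:
Step 1: advance 6 -> fork_pos = 0 + 6 = 6. Reached multiple(s) of 5: 5 -> fragment 1 completed (1 total).
Step 2: advance 8 -> fork_pos = 6 + 8 = 14. Reached multiple(s) of 5: 10 -> fragment 2 completed (2 total).
Step 3: advance 4 -> fork_pos = 14 + 4 = 18. Reached multiple(s) of 5: 15 -> fragment 3 completed (3 total).
Step 4: advance 10 -> fork_pos = 18 + 10 = 28. Reached multiple(s) of 5: 20, 25 -> fragments 4-5 completed (5 total).
Final fork_pos = 28, so 5 fragment(s) are complete. Build each: template segment -> complement -> reverse.
Fragment 1: template[0:5] = TAGTA -> complement ATCAT -> reversed TACTA
Fragment 2: template[5:10] = CTTGG -> complement GAACC -> reversed CCAAG
Fragment 3: template[10:15] = AGGGG -> complement TCCCC -> reversed CCCCT
Fragment 4: template[15:20] = TTTAC -> complement AAATG -> reversed GTAAA
Fragment 5: template[20:25] = CTGGG -> complement GACCC -> reversed CCCAG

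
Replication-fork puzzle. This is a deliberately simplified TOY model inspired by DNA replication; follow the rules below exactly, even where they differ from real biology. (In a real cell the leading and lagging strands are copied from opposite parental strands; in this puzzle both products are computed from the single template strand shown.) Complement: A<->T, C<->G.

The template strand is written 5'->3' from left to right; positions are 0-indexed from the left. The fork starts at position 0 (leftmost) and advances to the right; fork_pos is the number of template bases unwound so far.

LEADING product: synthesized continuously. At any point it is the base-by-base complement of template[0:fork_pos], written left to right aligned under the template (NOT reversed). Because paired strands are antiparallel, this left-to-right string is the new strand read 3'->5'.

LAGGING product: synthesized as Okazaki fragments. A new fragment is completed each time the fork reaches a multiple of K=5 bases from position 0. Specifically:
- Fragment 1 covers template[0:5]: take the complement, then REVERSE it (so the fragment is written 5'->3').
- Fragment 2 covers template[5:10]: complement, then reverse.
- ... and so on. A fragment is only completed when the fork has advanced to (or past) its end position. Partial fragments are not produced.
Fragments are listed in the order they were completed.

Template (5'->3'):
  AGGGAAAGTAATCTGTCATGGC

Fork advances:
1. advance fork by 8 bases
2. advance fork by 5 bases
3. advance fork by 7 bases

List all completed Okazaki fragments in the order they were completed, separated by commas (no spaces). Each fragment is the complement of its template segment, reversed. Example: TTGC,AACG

Answer: TCCCT,TACTT,CAGAT,CATGA

Derivation:
Step 1: advance 8 -> fork_pos = 0 + 8 = 8. Reached multiple(s) of 5: 5 -> fragment 1 completed (1 total).
Step 2: advance 5 -> fork_pos = 8 + 5 = 13. Reached multiple(s) of 5: 10 -> fragment 2 completed (2 total).
Step 3: advance 7 -> fork_pos = 13 + 7 = 20. Reached multiple(s) of 5: 15, 20 -> fragments 3-4 completed (4 total).
Final fork_pos = 20, so 4 fragment(s) are complete. Build each: template segment -> complement -> reverse.
Fragment 1: template[0:5] = AGGGA -> complement TCCCT -> reversed TCCCT
Fragment 2: template[5:10] = AAGTA -> complement TTCAT -> reversed TACTT
Fragment 3: template[10:15] = ATCTG -> complement TAGAC -> reversed CAGAT
Fragment 4: template[15:20] = TCATG -> complement AGTAC -> reversed CATGA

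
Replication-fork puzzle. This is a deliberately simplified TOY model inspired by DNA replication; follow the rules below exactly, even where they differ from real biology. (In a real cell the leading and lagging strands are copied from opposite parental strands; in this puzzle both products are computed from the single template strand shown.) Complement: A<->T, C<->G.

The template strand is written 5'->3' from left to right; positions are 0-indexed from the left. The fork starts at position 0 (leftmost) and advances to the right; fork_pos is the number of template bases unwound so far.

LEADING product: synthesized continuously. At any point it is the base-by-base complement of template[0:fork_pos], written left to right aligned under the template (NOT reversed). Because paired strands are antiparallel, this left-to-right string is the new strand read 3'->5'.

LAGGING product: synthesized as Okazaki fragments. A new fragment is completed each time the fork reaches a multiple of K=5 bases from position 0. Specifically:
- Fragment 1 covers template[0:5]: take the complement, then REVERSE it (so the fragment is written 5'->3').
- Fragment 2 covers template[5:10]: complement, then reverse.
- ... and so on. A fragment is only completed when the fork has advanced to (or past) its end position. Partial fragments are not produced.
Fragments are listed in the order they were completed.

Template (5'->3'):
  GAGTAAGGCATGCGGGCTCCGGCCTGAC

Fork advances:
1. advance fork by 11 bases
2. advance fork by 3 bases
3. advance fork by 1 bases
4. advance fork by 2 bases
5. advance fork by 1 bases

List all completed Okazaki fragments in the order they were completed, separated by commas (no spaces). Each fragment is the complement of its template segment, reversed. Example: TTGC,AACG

Step 1: advance 11 -> fork_pos = 0 + 11 = 11. Reached multiple(s) of 5: 5, 10 -> fragments 1-2 completed (2 total).
Step 2: advance 3 -> fork_pos = 11 + 3 = 14. Next multiple of 5 is 15 (not reached); still 2 fragment(s).
Step 3: advance 1 -> fork_pos = 14 + 1 = 15. Reached multiple(s) of 5: 15 -> fragment 3 completed (3 total).
Step 4: advance 2 -> fork_pos = 15 + 2 = 17. Next multiple of 5 is 20 (not reached); still 3 fragment(s).
Step 5: advance 1 -> fork_pos = 17 + 1 = 18. Next multiple of 5 is 20 (not reached); still 3 fragment(s).
Final fork_pos = 18, so 3 fragment(s) are complete. Build each: template segment -> complement -> reverse.
Fragment 1: template[0:5] = GAGTA -> complement CTCAT -> reversed TACTC
Fragment 2: template[5:10] = AGGCA -> complement TCCGT -> reversed TGCCT
Fragment 3: template[10:15] = TGCGG -> complement ACGCC -> reversed CCGCA

Answer: TACTC,TGCCT,CCGCA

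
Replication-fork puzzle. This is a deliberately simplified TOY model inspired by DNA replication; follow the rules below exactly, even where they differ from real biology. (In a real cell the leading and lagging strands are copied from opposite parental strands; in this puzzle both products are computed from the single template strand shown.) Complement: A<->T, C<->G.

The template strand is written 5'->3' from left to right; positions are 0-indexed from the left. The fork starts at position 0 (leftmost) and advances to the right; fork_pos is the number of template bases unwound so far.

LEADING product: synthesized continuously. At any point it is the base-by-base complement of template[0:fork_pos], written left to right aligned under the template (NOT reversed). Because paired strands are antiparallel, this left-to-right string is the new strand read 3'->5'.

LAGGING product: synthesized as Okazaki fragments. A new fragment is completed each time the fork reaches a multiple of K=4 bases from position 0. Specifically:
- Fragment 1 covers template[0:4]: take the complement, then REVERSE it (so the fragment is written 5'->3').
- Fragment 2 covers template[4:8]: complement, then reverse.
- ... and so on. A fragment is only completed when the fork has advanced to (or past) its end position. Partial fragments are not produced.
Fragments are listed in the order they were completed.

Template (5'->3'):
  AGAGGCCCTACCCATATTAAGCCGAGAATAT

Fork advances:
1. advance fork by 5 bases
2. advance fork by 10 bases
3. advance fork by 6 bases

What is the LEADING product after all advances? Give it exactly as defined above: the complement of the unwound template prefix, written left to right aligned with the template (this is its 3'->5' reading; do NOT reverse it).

Step 1: advance 5 -> fork_pos = 0 + 5 = 5.
Step 2: advance 10 -> fork_pos = 5 + 10 = 15.
Step 3: advance 6 -> fork_pos = 15 + 6 = 21.
Unwound prefix: template[0:21] = AGAGGCCCTACCCATATTAAG
Complement it base by base (A<->T, C<->G), keeping left-to-right order:
  [0:5] AGAGG -> TCTCC
  [5:10] CCCTA -> GGGAT
  [10:15] CCCAT -> GGGTA
  [15:20] ATTAA -> TAATT
  [20:21] G -> C
Concatenate: TCTCCGGGATGGGTATAATTC (length 21; written aligned with the template, i.e. 3'->5').

Answer: TCTCCGGGATGGGTATAATTC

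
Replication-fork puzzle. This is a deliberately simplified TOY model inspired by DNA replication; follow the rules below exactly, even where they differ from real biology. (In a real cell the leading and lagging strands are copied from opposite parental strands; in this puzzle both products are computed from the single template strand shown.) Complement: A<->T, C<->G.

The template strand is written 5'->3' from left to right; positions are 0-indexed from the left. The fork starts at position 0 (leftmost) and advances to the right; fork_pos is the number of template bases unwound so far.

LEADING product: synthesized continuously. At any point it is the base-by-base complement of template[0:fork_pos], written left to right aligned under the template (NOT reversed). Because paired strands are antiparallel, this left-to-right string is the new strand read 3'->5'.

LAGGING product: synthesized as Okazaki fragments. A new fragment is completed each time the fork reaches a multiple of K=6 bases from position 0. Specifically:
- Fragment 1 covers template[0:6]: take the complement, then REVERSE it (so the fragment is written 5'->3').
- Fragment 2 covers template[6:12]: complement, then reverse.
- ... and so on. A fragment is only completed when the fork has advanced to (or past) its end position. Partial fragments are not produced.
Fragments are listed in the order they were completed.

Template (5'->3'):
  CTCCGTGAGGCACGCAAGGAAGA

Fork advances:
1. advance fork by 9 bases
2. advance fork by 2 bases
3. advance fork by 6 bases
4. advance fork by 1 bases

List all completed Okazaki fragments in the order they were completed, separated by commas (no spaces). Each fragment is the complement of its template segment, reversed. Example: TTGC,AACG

Step 1: advance 9 -> fork_pos = 0 + 9 = 9. Reached multiple(s) of 6: 6 -> fragment 1 completed (1 total).
Step 2: advance 2 -> fork_pos = 9 + 2 = 11. Next multiple of 6 is 12 (not reached); still 1 fragment(s).
Step 3: advance 6 -> fork_pos = 11 + 6 = 17. Reached multiple(s) of 6: 12 -> fragment 2 completed (2 total).
Step 4: advance 1 -> fork_pos = 17 + 1 = 18. Reached multiple(s) of 6: 18 -> fragment 3 completed (3 total).
Final fork_pos = 18, so 3 fragment(s) are complete. Build each: template segment -> complement -> reverse.
Fragment 1: template[0:6] = CTCCGT -> complement GAGGCA -> reversed ACGGAG
Fragment 2: template[6:12] = GAGGCA -> complement CTCCGT -> reversed TGCCTC
Fragment 3: template[12:18] = CGCAAG -> complement GCGTTC -> reversed CTTGCG

Answer: ACGGAG,TGCCTC,CTTGCG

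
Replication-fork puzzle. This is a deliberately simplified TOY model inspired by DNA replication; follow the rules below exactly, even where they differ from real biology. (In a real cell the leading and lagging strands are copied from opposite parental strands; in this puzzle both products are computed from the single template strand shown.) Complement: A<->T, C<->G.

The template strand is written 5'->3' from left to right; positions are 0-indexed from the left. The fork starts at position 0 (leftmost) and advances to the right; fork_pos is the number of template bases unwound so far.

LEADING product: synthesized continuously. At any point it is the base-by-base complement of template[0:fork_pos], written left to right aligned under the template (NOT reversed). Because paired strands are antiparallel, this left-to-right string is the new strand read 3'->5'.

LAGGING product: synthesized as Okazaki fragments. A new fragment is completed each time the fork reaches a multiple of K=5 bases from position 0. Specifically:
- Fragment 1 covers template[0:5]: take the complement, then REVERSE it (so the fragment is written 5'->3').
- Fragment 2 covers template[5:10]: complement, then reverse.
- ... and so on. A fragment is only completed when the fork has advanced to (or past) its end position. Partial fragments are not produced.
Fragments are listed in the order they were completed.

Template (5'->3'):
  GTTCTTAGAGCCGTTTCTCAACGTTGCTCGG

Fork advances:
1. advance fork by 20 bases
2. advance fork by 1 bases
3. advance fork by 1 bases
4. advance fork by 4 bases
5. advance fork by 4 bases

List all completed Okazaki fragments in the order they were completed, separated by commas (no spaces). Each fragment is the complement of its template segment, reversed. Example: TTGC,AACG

Step 1: advance 20 -> fork_pos = 0 + 20 = 20. Reached multiple(s) of 5: 5, 10, 15, 20 -> fragments 1-4 completed (4 total).
Step 2: advance 1 -> fork_pos = 20 + 1 = 21. Next multiple of 5 is 25 (not reached); still 4 fragment(s).
Step 3: advance 1 -> fork_pos = 21 + 1 = 22. Next multiple of 5 is 25 (not reached); still 4 fragment(s).
Step 4: advance 4 -> fork_pos = 22 + 4 = 26. Reached multiple(s) of 5: 25 -> fragment 5 completed (5 total).
Step 5: advance 4 -> fork_pos = 26 + 4 = 30. Reached multiple(s) of 5: 30 -> fragment 6 completed (6 total).
Final fork_pos = 30, so 6 fragment(s) are complete. Build each: template segment -> complement -> reverse.
Fragment 1: template[0:5] = GTTCT -> complement CAAGA -> reversed AGAAC
Fragment 2: template[5:10] = TAGAG -> complement ATCTC -> reversed CTCTA
Fragment 3: template[10:15] = CCGTT -> complement GGCAA -> reversed AACGG
Fragment 4: template[15:20] = TCTCA -> complement AGAGT -> reversed TGAGA
Fragment 5: template[20:25] = ACGTT -> complement TGCAA -> reversed AACGT
Fragment 6: template[25:30] = GCTCG -> complement CGAGC -> reversed CGAGC

Answer: AGAAC,CTCTA,AACGG,TGAGA,AACGT,CGAGC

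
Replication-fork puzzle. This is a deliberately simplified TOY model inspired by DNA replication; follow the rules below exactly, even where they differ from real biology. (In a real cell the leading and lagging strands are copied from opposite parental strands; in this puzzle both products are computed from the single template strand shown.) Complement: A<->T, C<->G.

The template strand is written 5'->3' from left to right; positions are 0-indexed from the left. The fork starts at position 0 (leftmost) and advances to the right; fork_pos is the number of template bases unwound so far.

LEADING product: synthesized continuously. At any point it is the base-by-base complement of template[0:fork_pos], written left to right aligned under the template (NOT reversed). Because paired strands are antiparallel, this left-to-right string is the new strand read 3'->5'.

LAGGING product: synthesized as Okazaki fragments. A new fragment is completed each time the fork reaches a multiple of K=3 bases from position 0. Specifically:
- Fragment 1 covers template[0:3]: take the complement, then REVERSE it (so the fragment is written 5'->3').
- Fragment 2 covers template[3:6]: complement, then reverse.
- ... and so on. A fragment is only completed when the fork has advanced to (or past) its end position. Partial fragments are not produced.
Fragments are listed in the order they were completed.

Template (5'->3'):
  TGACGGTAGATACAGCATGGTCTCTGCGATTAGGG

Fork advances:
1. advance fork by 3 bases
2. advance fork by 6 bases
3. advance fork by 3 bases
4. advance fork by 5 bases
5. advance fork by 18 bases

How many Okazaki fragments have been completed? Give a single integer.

Answer: 11

Derivation:
Step 1: advance 3 -> fork_pos = 0 + 3 = 3. Reached multiple(s) of 3: 3 -> fragment 1 completed (1 total).
Step 2: advance 6 -> fork_pos = 3 + 6 = 9. Reached multiple(s) of 3: 6, 9 -> fragments 2-3 completed (3 total).
Step 3: advance 3 -> fork_pos = 9 + 3 = 12. Reached multiple(s) of 3: 12 -> fragment 4 completed (4 total).
Step 4: advance 5 -> fork_pos = 12 + 5 = 17. Reached multiple(s) of 3: 15 -> fragment 5 completed (5 total).
Step 5: advance 18 -> fork_pos = 17 + 18 = 35. Reached multiple(s) of 3: 18, 21, 24, 27, 30, 33 -> fragments 6-11 completed (11 total).
Check: final fork_pos = 35; the multiples of 3 that are <= 35 are 3..33 -> 35 // 3 = 11 completed fragment(s).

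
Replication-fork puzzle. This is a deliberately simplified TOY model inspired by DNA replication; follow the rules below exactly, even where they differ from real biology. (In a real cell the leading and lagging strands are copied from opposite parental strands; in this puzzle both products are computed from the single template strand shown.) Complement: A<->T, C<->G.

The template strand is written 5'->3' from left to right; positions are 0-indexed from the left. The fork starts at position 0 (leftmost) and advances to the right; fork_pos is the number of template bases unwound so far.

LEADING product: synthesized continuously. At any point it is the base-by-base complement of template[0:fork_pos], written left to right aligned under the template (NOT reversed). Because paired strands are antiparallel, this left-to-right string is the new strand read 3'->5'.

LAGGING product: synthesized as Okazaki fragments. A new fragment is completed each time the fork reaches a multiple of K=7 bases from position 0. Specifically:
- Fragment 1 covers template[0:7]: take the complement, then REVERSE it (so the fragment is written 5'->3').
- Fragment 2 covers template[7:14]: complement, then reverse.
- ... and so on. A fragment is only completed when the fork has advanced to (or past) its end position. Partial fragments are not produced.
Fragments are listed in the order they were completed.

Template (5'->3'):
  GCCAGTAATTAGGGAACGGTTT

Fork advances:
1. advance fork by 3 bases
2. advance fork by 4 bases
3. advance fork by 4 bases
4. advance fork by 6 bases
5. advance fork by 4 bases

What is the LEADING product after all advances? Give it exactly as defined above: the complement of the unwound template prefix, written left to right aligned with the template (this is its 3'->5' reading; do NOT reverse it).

Step 1: advance 3 -> fork_pos = 0 + 3 = 3.
Step 2: advance 4 -> fork_pos = 3 + 4 = 7.
Step 3: advance 4 -> fork_pos = 7 + 4 = 11.
Step 4: advance 6 -> fork_pos = 11 + 6 = 17.
Step 5: advance 4 -> fork_pos = 17 + 4 = 21.
Unwound prefix: template[0:21] = GCCAGTAATTAGGGAACGGTT
Complement it base by base (A<->T, C<->G), keeping left-to-right order:
  [0:5] GCCAG -> CGGTC
  [5:10] TAATT -> ATTAA
  [10:15] AGGGA -> TCCCT
  [15:20] ACGGT -> TGCCA
  [20:21] T -> A
Concatenate: CGGTCATTAATCCCTTGCCAA (length 21; written aligned with the template, i.e. 3'->5').

Answer: CGGTCATTAATCCCTTGCCAA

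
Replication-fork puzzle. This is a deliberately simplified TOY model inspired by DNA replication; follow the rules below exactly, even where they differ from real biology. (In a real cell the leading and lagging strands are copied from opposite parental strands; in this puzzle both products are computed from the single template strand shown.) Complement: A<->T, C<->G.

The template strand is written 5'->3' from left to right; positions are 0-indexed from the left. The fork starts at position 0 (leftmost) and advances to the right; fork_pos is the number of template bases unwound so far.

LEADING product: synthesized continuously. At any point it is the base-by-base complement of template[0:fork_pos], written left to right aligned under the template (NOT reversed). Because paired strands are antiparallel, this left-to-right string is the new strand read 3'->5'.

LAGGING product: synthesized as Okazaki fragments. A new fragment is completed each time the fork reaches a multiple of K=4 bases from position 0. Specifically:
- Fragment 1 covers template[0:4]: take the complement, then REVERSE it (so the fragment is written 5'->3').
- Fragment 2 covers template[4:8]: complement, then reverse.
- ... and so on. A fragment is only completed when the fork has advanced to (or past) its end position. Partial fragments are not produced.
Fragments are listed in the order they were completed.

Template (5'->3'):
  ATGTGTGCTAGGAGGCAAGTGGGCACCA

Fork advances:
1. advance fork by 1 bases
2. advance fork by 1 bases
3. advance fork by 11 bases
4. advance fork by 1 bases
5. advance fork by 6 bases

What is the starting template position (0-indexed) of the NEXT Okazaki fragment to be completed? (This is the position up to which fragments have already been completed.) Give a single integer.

Answer: 20

Derivation:
Step 1: advance 1 -> fork_pos = 0 + 1 = 1. Next multiple of 4 is 4 (not reached); still 0 fragment(s).
Step 2: advance 1 -> fork_pos = 1 + 1 = 2. Next multiple of 4 is 4 (not reached); still 0 fragment(s).
Step 3: advance 11 -> fork_pos = 2 + 11 = 13. Reached multiple(s) of 4: 4, 8, 12 -> fragments 1-3 completed (3 total).
Step 4: advance 1 -> fork_pos = 13 + 1 = 14. Next multiple of 4 is 16 (not reached); still 3 fragment(s).
Step 5: advance 6 -> fork_pos = 14 + 6 = 20. Reached multiple(s) of 4: 16, 20 -> fragments 4-5 completed (5 total).
5 fragment(s) completed, covering template[0:20] (5 x 4 = 20). The next fragment, fragment 6, covers template[20:24], so it starts at position 20.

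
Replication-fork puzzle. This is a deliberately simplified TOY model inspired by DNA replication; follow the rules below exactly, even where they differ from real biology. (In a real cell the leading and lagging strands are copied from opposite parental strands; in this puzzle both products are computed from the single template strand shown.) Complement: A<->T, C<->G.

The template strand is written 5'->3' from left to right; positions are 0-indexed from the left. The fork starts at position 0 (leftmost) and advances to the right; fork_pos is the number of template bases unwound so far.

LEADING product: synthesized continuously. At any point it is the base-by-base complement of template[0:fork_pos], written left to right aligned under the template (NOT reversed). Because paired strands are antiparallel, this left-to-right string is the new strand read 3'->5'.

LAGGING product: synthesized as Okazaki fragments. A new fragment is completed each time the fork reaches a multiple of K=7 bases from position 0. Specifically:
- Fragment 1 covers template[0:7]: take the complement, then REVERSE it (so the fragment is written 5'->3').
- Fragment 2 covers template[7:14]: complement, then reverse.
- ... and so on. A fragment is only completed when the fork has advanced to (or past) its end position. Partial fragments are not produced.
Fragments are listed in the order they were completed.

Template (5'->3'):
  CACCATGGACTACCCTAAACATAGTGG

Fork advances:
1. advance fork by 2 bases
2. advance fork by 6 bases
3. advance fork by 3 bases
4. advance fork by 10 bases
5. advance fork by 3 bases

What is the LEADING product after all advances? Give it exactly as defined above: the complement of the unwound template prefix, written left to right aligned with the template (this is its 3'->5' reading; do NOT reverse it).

Step 1: advance 2 -> fork_pos = 0 + 2 = 2.
Step 2: advance 6 -> fork_pos = 2 + 6 = 8.
Step 3: advance 3 -> fork_pos = 8 + 3 = 11.
Step 4: advance 10 -> fork_pos = 11 + 10 = 21.
Step 5: advance 3 -> fork_pos = 21 + 3 = 24.
Unwound prefix: template[0:24] = CACCATGGACTACCCTAAACATAG
Complement it base by base (A<->T, C<->G), keeping left-to-right order:
  [0:5] CACCA -> GTGGT
  [5:10] TGGAC -> ACCTG
  [10:15] TACCC -> ATGGG
  [15:20] TAAAC -> ATTTG
  [20:24] ATAG -> TATC
Concatenate: GTGGTACCTGATGGGATTTGTATC (length 24; written aligned with the template, i.e. 3'->5').

Answer: GTGGTACCTGATGGGATTTGTATC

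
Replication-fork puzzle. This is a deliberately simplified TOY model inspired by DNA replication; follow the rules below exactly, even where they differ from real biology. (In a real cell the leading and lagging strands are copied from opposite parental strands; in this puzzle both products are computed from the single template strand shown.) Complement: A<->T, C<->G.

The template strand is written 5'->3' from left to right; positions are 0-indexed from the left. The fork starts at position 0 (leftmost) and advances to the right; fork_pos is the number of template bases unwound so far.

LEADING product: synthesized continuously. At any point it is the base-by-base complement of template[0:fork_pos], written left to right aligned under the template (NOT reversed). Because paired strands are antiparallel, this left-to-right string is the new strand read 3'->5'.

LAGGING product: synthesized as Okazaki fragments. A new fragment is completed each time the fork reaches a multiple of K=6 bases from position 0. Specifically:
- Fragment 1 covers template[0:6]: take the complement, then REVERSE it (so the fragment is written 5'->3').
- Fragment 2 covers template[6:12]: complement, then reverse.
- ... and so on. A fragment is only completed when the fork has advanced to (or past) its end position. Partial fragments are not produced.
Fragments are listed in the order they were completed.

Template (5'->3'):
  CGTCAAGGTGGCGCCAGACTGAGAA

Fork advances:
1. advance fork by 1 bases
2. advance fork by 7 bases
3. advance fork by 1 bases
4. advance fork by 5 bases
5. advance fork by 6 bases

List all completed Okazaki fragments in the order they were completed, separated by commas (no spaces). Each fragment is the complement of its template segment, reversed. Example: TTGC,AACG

Step 1: advance 1 -> fork_pos = 0 + 1 = 1. Next multiple of 6 is 6 (not reached); still 0 fragment(s).
Step 2: advance 7 -> fork_pos = 1 + 7 = 8. Reached multiple(s) of 6: 6 -> fragment 1 completed (1 total).
Step 3: advance 1 -> fork_pos = 8 + 1 = 9. Next multiple of 6 is 12 (not reached); still 1 fragment(s).
Step 4: advance 5 -> fork_pos = 9 + 5 = 14. Reached multiple(s) of 6: 12 -> fragment 2 completed (2 total).
Step 5: advance 6 -> fork_pos = 14 + 6 = 20. Reached multiple(s) of 6: 18 -> fragment 3 completed (3 total).
Final fork_pos = 20, so 3 fragment(s) are complete. Build each: template segment -> complement -> reverse.
Fragment 1: template[0:6] = CGTCAA -> complement GCAGTT -> reversed TTGACG
Fragment 2: template[6:12] = GGTGGC -> complement CCACCG -> reversed GCCACC
Fragment 3: template[12:18] = GCCAGA -> complement CGGTCT -> reversed TCTGGC

Answer: TTGACG,GCCACC,TCTGGC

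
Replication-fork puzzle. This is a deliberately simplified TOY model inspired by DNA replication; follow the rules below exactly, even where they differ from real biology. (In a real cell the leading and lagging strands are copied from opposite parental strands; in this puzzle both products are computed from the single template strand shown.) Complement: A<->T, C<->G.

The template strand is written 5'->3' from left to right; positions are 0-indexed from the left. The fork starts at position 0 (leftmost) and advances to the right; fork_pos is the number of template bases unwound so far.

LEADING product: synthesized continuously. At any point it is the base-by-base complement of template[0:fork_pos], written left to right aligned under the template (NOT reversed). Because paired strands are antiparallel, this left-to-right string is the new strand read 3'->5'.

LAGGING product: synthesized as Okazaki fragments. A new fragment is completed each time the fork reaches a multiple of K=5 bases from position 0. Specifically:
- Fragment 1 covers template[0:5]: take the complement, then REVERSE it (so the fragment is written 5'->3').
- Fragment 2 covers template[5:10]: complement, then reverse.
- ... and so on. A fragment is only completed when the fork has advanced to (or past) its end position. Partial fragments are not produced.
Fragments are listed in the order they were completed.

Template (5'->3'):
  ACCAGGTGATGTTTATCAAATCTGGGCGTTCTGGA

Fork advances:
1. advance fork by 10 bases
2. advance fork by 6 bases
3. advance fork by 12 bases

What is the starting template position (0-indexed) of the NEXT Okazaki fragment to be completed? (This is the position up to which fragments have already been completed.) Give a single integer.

Answer: 25

Derivation:
Step 1: advance 10 -> fork_pos = 0 + 10 = 10. Reached multiple(s) of 5: 5, 10 -> fragments 1-2 completed (2 total).
Step 2: advance 6 -> fork_pos = 10 + 6 = 16. Reached multiple(s) of 5: 15 -> fragment 3 completed (3 total).
Step 3: advance 12 -> fork_pos = 16 + 12 = 28. Reached multiple(s) of 5: 20, 25 -> fragments 4-5 completed (5 total).
5 fragment(s) completed, covering template[0:25] (5 x 5 = 25). The next fragment, fragment 6, covers template[25:30], so it starts at position 25.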